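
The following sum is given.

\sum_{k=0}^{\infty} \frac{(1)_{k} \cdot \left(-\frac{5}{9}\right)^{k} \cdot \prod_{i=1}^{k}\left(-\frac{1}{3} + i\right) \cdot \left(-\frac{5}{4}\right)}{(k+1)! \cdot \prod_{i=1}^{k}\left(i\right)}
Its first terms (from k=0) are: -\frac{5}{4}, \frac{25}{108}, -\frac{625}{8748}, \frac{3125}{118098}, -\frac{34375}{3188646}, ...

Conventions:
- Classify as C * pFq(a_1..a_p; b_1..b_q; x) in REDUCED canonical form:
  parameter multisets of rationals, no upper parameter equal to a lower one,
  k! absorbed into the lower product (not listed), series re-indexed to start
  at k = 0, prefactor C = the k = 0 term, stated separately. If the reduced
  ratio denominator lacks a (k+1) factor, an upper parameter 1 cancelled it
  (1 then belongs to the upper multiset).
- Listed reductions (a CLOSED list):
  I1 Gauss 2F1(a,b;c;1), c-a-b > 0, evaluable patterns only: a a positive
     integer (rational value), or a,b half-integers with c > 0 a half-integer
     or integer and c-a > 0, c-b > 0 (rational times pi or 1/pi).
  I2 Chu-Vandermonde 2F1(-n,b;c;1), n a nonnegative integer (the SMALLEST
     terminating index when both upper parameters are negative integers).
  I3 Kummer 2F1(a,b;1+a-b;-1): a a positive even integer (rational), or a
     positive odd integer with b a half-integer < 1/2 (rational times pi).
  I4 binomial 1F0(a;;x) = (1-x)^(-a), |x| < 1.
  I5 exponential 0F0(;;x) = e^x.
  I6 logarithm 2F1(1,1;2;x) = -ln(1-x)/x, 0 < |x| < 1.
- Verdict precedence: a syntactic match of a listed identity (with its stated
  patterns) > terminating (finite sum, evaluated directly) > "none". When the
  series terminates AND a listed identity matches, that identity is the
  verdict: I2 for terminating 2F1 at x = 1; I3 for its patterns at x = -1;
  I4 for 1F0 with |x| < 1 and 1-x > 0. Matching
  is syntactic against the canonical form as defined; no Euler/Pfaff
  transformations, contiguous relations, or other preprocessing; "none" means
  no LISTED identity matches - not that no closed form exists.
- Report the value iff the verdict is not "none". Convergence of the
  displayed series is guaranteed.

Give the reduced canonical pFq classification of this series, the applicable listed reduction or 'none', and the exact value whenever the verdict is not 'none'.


Canonical form: C = -\frac{5}{4} times 2F1 with upper {\frac{2}{3}, 1}, lower {2}, x = -\frac{5}{9}. Verdict: no listed reduction: x = -\frac{5}{9} and upper {\frac{2}{3}, 1} fail every I1-I6 pattern.

First insight: from the first term -\frac{5}{4}: the running product (C = -5/4) telescopes to a rising factorial.
Consecutive-term ratio: r(k) = -\frac{5}{9} * (k+\frac{2}{3}) (k+1) / [(k+2) (k+1)] - rational; roots negated = parameters, x = -\frac{5}{9}, C = -\frac{5}{4}.


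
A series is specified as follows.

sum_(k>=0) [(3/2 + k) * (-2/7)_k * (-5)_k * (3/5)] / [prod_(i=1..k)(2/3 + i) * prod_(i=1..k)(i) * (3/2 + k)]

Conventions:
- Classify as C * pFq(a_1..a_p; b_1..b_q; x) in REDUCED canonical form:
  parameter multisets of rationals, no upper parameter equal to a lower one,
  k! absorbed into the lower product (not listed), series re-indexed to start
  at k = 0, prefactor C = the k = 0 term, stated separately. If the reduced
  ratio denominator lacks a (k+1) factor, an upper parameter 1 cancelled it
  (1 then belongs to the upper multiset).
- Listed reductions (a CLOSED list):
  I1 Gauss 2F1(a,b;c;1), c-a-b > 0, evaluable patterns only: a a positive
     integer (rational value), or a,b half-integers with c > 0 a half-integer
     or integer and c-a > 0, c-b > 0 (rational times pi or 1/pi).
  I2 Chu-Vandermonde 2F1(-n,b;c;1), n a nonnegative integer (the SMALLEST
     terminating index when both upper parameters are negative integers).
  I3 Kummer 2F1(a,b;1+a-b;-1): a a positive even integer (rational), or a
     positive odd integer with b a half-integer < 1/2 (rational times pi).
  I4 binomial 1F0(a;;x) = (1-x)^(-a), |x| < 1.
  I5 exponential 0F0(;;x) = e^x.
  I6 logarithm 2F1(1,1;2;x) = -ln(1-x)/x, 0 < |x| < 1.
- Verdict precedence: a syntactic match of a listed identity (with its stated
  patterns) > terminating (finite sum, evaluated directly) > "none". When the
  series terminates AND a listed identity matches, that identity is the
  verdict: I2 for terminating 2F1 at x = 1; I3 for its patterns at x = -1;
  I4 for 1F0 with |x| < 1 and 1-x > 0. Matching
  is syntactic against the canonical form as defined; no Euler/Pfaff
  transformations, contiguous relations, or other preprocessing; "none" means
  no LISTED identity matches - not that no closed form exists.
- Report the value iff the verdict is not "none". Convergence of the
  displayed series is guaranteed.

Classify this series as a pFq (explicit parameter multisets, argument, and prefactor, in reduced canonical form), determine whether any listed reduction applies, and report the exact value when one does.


The series (x = 1) is 2F1: upper {-5, -2/7}, lower {5/3}, prefactor 3/5. Verdict: the Chu-Vandermonde identity I2 fires (terminating 2F1 at x = 1 with n = 5, b = -2/7, c = 5/3). Hence: 20571135/22000363.

Key step: with t_0 = 3/5, the lower running product (C = 3/5) is a rising factorial.
Term ratio: r(k) = 1 * (k-5) (k-2/7) / [(k+5/3) (k+1)] - rational in k, leading ratio 1; with t_0 = 3/5, classification follows.


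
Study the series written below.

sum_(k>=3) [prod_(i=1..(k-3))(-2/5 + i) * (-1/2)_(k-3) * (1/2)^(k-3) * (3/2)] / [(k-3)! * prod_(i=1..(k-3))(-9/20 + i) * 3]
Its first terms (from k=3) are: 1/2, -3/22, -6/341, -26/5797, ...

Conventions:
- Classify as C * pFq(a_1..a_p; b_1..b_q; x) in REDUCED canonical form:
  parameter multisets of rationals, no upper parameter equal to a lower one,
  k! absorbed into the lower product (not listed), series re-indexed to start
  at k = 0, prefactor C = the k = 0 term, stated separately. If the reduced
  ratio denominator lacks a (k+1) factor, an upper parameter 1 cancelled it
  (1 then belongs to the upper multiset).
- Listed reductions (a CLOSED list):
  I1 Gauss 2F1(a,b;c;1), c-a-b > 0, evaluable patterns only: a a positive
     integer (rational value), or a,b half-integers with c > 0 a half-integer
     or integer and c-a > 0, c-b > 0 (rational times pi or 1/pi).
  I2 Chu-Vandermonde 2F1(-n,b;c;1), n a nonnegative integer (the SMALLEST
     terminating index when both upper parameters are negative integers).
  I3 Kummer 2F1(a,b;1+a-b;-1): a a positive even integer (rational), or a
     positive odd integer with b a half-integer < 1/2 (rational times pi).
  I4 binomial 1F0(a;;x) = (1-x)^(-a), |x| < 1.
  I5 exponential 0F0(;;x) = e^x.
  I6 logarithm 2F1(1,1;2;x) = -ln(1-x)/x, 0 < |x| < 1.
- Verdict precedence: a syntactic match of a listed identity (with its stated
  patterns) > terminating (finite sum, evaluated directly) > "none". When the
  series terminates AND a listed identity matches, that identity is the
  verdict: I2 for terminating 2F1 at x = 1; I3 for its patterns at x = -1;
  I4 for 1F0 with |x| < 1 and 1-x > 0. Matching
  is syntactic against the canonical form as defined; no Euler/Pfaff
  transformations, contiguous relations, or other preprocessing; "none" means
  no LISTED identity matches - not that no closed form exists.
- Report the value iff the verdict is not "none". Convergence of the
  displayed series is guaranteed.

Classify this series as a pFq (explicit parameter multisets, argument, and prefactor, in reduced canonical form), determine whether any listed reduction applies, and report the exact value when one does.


Structural cue: t_0 being 1/2, the running product (C = 1/2) telescopes to a rising factorial.
Ratio: r(k) = (1/2) * (k-1/2) (k+3/5) / [(k+11/20) (k+1)] - rational; roots negated = parameters, x = (1/2), C = 1/2.

This is 1/2 * 2F1(-1/2, 3/5; 11/20; 1/2) in reduced canonical form. Verdict: none - at argument 1/2 the multisets {-1/2, 3/5} ; {11/20} match no listed identity.


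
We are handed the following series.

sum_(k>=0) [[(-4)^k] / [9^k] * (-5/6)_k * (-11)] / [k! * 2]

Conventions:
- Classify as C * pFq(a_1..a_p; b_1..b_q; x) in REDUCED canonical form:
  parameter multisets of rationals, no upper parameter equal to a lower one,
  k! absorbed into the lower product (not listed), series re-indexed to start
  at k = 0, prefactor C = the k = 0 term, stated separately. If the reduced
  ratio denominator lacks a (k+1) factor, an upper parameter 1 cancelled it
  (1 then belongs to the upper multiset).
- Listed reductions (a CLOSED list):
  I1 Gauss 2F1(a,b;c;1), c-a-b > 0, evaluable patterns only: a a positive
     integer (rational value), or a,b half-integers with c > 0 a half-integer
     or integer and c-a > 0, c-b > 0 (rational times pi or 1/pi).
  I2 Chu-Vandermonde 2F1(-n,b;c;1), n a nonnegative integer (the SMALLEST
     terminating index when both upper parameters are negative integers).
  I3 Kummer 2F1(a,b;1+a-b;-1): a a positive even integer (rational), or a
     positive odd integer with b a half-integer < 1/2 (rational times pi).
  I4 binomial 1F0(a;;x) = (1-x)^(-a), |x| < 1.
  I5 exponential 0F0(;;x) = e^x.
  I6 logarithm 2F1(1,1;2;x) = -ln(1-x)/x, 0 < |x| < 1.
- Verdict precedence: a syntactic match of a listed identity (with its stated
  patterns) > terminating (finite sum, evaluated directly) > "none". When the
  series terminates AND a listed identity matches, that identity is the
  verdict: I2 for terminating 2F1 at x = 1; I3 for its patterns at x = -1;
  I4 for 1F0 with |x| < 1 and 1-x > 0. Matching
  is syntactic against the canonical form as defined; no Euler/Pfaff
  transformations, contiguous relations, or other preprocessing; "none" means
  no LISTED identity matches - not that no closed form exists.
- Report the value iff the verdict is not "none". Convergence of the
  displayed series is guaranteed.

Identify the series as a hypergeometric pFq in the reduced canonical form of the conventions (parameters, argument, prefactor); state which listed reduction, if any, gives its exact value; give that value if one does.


With C = -11/2: the canonical form is 1F0(-5/6; -; -4/9). Verdict: this is the I4 binomial reduction (the 1F0 binomial series: exponent 5/6, x = -4/9). Exact value: (-11/2) * (13/9)^(5/6).

First insight: with t_0 = -11/2, the two geometric factors (prefactor -11/2) combine into one argument.
Term ratio: r(k) = (-4/9) * (k-5/6) / [(k+1)] - rational in k, leading ratio (-4/9); with t_0 = -11/2, classification follows.


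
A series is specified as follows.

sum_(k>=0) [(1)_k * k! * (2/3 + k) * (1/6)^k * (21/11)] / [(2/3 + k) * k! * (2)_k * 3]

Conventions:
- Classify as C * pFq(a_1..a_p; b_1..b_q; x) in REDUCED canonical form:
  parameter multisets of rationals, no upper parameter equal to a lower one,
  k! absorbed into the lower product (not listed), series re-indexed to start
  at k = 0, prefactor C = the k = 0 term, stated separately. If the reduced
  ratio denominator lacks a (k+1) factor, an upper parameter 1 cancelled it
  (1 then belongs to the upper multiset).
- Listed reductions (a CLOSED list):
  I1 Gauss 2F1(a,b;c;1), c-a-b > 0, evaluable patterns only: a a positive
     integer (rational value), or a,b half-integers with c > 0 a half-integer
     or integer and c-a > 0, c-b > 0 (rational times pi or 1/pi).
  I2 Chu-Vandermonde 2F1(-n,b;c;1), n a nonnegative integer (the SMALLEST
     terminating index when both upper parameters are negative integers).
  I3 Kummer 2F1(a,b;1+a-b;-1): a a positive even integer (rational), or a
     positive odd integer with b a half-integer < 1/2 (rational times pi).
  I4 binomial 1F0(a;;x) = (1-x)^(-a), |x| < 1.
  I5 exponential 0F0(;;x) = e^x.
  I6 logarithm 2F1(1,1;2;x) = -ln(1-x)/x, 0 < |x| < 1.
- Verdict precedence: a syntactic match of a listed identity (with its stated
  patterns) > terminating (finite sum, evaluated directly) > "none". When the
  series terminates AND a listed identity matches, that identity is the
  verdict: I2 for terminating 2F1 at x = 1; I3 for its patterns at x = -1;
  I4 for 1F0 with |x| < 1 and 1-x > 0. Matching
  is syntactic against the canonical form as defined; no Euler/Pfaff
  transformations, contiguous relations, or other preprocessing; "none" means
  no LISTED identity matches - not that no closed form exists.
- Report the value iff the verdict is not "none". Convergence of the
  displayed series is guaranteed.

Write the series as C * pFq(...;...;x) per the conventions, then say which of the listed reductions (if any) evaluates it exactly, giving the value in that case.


This is 7/11 * 2F1(1, 1; 2; 1/6) in reduced canonical form. Verdict: the logarithmic series (I6) matches (the logarithm: parameters (1,1;2), x = 1/6). Exact value: (-42/11) * ln(5/6).

The tell: t_0 = 7/11 here, and k + 2/3 divides numerator and denominator alike; C = 7/11, x = 1/6 after cancelling.
Consecutive-term ratio: r(k) = (1/6) * (k+1) (k+1) / [(k+2) (k+1)] - poly over poly, x = (1/6) from leading terms; C = 7/11 at k = 0.


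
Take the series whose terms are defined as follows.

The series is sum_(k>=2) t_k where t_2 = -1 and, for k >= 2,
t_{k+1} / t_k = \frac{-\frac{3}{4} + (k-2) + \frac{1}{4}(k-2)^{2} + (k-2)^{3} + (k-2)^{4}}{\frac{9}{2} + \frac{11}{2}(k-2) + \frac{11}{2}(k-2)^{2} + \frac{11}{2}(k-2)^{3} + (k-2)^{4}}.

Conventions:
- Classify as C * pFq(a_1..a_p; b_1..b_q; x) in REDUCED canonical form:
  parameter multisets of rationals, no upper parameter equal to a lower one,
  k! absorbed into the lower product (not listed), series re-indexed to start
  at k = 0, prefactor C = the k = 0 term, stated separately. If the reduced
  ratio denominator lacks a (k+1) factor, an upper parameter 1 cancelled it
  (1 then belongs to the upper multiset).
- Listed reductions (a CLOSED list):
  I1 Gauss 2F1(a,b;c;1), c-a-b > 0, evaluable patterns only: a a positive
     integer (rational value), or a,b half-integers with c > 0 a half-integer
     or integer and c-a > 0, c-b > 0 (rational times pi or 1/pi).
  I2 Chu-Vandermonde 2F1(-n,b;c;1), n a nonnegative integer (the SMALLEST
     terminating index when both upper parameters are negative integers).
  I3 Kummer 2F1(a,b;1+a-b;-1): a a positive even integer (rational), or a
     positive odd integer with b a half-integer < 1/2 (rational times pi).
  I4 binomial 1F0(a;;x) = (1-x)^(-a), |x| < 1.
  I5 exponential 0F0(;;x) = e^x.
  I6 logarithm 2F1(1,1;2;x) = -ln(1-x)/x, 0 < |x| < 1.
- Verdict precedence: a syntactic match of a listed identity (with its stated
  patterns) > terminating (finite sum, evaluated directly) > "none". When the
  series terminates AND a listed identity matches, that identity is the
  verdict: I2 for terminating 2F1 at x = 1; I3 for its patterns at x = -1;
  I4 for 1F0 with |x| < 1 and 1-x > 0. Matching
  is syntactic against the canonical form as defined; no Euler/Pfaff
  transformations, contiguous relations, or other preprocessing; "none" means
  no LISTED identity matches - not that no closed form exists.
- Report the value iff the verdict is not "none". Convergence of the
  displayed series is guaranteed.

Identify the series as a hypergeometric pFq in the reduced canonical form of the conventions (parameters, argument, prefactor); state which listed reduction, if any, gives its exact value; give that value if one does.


At argument 1: a 2F1 with upper {-\frac{1}{2}, \frac{3}{2}}, lower {\frac{9}{2}}, scaled by C = -1. Verdict: Gauss's theorem I1 (half-integer case) applies (x = 1; upper {-\frac{1}{2}, \frac{3}{2}} half-integers, c = \frac{9}{2} in the evaluable pattern). Its exact value is \left(-\frac{525}{2048}\right) \cdot \pi.

The tell: t_0 being -1, cancel k^2 + 1 from the displayed ratio first; then prefactor -1.
Ratio: r(k) = 1 * (k-\frac{1}{2}) (k+\frac{3}{2}) / [(k+\frac{9}{2}) (k+1)] - rational in k. x = 1; t_0 = -1; negate the roots.


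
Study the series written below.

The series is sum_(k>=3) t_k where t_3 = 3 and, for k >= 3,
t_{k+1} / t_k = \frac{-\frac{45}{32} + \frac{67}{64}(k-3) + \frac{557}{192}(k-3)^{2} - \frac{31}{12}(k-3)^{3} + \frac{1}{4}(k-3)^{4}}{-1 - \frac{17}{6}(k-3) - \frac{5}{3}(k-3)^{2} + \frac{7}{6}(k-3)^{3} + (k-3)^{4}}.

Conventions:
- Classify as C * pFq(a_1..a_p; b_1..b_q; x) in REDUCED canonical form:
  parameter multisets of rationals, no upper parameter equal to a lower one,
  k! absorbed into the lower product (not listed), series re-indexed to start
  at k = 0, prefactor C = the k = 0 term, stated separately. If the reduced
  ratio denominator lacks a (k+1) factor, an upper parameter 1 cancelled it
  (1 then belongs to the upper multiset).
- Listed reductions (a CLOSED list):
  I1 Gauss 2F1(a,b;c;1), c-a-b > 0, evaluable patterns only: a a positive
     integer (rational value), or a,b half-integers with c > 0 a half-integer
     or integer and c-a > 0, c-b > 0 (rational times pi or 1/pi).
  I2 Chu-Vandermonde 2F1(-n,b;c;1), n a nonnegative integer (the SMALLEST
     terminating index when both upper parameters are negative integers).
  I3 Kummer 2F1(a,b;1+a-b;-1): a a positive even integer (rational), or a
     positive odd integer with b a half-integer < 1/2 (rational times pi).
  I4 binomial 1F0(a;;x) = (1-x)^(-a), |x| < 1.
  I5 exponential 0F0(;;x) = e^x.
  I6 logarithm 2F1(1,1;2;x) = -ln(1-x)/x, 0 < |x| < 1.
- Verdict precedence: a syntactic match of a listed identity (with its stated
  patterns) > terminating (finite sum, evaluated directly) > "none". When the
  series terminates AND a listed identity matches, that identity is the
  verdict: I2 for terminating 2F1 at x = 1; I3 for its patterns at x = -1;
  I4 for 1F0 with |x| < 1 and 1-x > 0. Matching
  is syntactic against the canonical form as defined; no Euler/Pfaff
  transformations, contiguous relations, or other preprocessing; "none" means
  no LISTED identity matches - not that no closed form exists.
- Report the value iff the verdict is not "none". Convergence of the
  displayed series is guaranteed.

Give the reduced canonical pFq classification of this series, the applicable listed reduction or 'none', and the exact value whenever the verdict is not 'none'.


Key step: t_0 being 3, the expanded ratio factors over Q; C = 3, roots give parameters.
Consecutive-term ratio: r(k) = \frac{1}{4} * (k-9) (k-\frac{5}{4}) (k-\frac{3}{4}) / [(k-\frac{3}{2}) (k+1) (k+1)] - poly over poly, x = \frac{1}{4} from leading terms; C = 3 at k = 0.

Reduced: x = \frac{1}{4}, 3F2, upper = {-9, -\frac{5}{4}, -\frac{3}{4}}, lower = {-\frac{3}{2}, 1}, C = 3. Verdict: terminating - upper parameter -9 makes this a finite sum (last index 9), evaluated exactly. Value: \frac{31666107560348757}{4503599627370496}.


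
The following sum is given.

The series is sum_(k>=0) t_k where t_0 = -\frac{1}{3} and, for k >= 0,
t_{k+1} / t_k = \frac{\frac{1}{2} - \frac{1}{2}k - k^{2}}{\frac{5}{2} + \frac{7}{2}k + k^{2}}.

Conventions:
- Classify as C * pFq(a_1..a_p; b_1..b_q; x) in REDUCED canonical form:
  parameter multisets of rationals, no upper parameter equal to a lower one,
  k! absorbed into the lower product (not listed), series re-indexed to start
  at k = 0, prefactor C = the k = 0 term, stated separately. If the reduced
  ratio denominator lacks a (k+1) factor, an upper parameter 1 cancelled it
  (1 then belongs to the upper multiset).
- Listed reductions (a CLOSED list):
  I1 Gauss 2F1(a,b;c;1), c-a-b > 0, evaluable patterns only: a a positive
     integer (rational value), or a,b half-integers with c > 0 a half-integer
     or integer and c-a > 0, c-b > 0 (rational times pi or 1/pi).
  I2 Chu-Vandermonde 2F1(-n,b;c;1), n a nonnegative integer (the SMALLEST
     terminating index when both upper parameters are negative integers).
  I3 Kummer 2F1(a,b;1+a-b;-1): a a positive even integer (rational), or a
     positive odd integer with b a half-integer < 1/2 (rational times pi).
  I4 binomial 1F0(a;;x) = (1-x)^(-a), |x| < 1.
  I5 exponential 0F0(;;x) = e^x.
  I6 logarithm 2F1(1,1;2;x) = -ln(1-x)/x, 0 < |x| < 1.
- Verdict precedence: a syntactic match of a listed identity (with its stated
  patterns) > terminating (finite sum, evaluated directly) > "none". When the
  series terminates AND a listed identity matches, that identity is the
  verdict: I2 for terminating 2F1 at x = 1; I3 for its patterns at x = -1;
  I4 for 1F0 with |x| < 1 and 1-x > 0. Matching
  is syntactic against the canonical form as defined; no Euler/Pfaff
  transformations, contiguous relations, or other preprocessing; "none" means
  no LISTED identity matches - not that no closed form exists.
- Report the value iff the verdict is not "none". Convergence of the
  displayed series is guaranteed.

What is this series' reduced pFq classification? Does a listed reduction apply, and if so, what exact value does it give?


x = -1 here; the reduced form reads 2F1, upper {-\frac{1}{2}, 1}, lower {\frac{5}{2}}, C = -\frac{1}{3}. Verdict: this is Kummer's theorem (I3) (x = -1; c = \frac{5}{2} equals 1+a-b for upper {-\frac{1}{2}, 1}: listed pattern). Its exact value is \left(-\frac{1}{8}\right) \cdot \pi.

First insight: t_0 being -\frac{1}{3}, factor the ratio over Q (prefactor -1/3): negated roots = parameters.
Ratio: r(k) = -1 * (k-\frac{1}{2}) (k+1) / [(k+\frac{5}{2}) (k+1)] ; factor over Q: parameters, x = -1, and C = -\frac{1}{3}.


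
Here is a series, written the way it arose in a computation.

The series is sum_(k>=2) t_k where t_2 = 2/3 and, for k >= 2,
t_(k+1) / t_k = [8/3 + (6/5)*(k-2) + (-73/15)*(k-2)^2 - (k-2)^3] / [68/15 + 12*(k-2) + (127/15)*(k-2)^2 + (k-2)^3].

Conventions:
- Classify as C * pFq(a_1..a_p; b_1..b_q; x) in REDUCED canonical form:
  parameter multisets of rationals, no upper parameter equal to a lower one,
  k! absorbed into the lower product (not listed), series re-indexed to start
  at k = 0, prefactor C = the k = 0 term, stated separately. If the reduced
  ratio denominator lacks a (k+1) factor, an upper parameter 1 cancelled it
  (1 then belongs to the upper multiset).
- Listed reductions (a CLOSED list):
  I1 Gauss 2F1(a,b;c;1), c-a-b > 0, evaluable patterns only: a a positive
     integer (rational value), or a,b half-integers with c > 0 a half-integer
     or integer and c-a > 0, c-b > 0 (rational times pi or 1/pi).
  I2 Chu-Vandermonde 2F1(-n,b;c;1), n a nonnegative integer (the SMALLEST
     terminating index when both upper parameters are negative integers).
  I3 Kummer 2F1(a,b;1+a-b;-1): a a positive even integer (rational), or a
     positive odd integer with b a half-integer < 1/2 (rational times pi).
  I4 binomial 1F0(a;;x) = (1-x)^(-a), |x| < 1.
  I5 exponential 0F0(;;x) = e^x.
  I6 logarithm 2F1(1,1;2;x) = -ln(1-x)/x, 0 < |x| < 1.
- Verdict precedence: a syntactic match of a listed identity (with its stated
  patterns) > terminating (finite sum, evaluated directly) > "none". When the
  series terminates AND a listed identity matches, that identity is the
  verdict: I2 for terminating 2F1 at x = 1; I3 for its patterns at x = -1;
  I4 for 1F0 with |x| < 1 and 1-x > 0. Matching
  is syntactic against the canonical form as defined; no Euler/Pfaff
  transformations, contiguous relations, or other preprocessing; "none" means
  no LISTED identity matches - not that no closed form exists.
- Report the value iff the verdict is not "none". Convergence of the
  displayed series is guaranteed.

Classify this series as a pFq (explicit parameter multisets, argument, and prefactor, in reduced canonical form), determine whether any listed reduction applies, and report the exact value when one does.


Classification (C = 2/3): 2F1 with upper {-4/5, 5}, lower {34/5}, argument x = -1. Verdict: none - at argument -1 the multisets {-4/5, 5} ; {34/5} match no listed identity.

Structural cue: t_0 being 2/3, cancel k + 2/3 from the displayed ratio first; then prefactor 2/3.
Term ratio: r(k) = (-1) * (k-4/5) (k+5) / [(k+34/5) (k+1)] ; factor over Q: parameters, x = (-1), and C = 2/3.


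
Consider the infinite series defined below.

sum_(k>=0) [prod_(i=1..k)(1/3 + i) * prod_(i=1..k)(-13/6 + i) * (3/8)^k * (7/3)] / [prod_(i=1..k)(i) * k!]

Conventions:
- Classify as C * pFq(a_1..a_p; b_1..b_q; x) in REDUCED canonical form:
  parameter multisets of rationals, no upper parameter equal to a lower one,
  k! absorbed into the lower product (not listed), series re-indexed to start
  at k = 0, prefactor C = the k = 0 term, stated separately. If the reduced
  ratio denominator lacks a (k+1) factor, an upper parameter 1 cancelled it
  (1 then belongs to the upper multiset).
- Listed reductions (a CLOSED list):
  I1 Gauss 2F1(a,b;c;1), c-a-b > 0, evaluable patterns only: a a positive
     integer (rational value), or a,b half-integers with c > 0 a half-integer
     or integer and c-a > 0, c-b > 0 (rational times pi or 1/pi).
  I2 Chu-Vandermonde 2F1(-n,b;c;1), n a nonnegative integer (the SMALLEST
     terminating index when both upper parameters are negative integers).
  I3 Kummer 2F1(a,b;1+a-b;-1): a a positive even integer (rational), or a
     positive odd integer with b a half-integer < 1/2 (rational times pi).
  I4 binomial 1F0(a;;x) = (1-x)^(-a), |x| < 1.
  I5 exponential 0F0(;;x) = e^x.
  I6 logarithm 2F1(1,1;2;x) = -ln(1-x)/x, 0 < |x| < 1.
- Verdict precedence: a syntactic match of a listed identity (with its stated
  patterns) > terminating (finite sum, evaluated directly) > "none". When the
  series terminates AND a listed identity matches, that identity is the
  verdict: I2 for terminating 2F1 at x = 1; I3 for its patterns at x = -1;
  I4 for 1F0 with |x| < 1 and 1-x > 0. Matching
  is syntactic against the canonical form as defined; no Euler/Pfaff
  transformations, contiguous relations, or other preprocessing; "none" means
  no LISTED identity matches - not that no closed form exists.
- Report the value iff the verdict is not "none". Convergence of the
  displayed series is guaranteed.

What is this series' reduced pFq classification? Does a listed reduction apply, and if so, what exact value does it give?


Classification (C = 7/3): 2F1 with upper {-7/6, 4/3}, lower {1}, argument x = 3/8. Verdict: no listed reduction: x = 3/8 and upper {-7/6, 4/3} fail every I1-I6 pattern.

First insight: from the first term 7/3: the lower running product (prefactor 7/3) is a rising factorial.
Term ratio: r(k) = (3/8) * (k-7/6) (k+4/3) / [(k+1) (k+1)] ; factor over Q: parameters, x = (3/8), and C = 7/3.


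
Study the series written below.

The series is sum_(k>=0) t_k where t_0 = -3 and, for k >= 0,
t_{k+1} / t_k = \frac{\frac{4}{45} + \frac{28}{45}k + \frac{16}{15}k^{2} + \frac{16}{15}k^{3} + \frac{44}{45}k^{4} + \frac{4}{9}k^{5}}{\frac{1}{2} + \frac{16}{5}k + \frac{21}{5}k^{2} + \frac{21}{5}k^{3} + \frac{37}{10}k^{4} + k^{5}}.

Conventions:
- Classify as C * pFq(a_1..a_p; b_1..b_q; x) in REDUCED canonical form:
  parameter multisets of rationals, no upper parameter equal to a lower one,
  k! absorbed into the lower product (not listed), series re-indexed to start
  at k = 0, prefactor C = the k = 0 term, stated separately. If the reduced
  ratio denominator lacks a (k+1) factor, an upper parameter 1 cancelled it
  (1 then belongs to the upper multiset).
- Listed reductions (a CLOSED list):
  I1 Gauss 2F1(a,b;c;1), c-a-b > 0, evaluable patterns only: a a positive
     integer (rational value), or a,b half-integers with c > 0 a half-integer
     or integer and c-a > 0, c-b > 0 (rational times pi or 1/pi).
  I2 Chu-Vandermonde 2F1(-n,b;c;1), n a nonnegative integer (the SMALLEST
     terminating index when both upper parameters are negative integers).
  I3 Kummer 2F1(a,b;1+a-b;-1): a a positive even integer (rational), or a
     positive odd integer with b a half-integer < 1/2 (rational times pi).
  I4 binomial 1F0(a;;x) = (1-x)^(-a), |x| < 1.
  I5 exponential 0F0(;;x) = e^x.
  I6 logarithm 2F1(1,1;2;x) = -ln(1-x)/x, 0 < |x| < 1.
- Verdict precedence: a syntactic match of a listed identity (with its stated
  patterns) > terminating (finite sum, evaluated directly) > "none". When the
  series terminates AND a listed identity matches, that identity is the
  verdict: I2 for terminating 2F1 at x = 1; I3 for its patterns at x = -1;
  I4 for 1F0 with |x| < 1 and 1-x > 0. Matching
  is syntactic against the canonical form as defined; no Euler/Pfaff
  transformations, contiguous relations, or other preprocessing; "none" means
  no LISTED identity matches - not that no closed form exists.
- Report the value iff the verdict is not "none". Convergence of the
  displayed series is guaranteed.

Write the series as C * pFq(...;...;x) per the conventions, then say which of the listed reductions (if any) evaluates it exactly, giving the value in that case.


At argument \frac{4}{9}: a 2F1 with upper {1, 1}, lower {\frac{5}{2}}, scaled by C = -3. Verdict: none (x = \frac{4}{9}): each listed identity misses the multisets {1, 1} ; {\frac{5}{2}}.

Key step: with t_0 = -3, the ratio is unreduced: k^2 + 1 divides both sides (C = -3, x = 4/9).
Consecutive-term ratio: r(k) = \frac{4}{9} * (k+1) (k+1) / [(k+\frac{5}{2}) (k+1)] - rational in k, leading ratio \frac{4}{9}; with t_0 = -3, classification follows.


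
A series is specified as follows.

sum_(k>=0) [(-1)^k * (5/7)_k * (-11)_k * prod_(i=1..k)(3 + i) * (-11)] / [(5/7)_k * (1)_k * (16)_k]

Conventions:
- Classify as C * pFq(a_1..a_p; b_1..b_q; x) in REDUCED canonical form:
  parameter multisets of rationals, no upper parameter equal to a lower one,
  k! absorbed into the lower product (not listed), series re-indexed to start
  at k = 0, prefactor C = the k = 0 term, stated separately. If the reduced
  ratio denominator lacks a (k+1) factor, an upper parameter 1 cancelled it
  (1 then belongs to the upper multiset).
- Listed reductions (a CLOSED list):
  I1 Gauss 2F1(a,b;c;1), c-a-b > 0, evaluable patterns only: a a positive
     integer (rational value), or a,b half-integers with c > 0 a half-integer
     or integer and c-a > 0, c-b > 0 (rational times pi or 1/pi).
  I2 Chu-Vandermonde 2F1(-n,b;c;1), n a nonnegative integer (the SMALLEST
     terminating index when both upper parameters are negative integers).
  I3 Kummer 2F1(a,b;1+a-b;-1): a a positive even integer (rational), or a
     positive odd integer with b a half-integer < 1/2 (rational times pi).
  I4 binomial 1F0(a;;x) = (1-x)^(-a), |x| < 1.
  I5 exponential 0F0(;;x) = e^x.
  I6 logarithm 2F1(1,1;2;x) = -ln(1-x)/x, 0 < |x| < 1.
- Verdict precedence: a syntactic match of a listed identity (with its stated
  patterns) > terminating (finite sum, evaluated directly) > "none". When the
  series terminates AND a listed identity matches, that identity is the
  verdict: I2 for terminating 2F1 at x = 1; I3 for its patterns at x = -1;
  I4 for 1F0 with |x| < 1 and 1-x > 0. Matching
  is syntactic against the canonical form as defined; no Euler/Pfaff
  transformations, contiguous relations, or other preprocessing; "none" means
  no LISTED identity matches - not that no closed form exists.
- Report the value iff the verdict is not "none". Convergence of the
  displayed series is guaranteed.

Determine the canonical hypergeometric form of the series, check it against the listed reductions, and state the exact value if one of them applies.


Prefactor -11, argument -1: 2F1 with upper {-11, 4} over lower {16}. Verdict: this is the Kummer evaluation I3 (x = -1; c = 16 equals 1+a-b for upper {-11, 4}: listed pattern). Value: -385/2.

Key observation: t_0 = -11 here, and the running product (C = -11) telescopes to a rising factorial.
Adjacent-term ratio: r(k) = (-1) * (k-11) (k+4) / [(k+16) (k+1)] - rational; roots negated = parameters, x = (-1), C = -11.


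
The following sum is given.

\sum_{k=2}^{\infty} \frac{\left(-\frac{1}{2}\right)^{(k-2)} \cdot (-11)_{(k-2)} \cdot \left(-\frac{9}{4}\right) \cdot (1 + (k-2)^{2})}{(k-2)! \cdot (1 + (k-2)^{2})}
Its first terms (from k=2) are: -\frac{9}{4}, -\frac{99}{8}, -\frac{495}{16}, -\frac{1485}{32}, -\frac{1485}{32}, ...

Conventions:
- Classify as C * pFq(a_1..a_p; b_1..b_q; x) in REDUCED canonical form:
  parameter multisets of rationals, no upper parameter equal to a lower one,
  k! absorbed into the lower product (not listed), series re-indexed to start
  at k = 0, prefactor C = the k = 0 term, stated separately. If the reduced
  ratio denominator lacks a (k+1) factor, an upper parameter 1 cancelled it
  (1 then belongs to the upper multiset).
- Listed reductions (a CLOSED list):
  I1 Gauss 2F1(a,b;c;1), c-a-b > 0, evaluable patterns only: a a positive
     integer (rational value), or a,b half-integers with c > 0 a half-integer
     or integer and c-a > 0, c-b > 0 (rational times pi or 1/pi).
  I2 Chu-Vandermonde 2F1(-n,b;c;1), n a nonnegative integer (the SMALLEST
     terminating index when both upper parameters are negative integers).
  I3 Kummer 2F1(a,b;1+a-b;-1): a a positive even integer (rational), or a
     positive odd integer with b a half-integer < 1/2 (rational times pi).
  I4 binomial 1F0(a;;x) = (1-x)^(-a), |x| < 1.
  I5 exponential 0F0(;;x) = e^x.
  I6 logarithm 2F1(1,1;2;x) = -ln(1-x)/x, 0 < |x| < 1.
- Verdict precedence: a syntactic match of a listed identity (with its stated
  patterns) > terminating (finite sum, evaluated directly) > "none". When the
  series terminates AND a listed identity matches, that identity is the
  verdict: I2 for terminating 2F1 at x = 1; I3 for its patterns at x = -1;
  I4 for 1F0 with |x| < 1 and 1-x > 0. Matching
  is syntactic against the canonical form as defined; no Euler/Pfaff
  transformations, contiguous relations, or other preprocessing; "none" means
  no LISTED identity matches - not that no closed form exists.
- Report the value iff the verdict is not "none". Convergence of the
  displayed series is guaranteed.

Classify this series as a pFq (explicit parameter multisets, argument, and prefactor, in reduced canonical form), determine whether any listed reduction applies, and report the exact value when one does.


Structural cue: with t_0 = -\frac{9}{4}, k^2 + 1 divides numerator and denominator alike; prefactor -9/4 after cancelling.
Term ratio: r(k) = -\frac{1}{2} * (k-11) / [(k+1)] - rational in k. x = -\frac{1}{2}; t_0 = -\frac{9}{4}; negate the roots.

Canonical form: C = -\frac{9}{4} times 1F0 with upper {-11}, lower {-}, x = -\frac{1}{2}. Verdict: this is the binomial series (I4) (the 1F0 binomial series: exponent 11, x = -\frac{1}{2}). Exact value: -\frac{1594323}{8192}.


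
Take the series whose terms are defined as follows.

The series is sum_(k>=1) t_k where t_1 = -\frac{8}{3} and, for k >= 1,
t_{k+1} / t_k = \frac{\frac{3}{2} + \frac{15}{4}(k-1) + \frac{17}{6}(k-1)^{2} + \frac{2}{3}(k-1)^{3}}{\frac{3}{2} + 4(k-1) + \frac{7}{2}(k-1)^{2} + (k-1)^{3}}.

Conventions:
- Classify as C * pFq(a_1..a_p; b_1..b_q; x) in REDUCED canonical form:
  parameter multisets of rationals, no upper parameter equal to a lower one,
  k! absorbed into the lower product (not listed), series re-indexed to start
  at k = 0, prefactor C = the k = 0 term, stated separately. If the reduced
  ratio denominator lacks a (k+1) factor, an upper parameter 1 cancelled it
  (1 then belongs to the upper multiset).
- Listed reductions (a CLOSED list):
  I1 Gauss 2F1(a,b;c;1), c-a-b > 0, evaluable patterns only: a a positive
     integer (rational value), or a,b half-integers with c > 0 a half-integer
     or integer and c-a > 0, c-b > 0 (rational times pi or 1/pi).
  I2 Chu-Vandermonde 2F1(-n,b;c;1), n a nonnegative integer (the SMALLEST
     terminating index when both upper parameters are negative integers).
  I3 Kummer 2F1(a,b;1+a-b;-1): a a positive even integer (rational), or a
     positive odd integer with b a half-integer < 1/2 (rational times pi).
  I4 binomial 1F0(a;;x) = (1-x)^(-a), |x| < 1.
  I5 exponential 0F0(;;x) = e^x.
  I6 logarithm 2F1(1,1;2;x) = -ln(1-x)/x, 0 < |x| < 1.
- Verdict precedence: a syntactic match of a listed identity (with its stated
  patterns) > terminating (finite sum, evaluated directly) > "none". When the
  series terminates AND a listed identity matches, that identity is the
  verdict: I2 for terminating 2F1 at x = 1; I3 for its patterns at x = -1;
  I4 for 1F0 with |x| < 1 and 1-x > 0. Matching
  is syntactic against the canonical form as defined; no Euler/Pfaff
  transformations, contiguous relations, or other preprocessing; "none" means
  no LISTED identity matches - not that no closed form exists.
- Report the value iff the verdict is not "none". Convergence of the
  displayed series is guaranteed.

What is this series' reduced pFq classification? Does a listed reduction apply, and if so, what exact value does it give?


First insight: from the first term -\frac{8}{3}: cancel k + 3/2 from the displayed ratio first; then C = -8/3, x = 2/3.
Consecutive-term ratio: r(k) = \frac{2}{3} * (k+\frac{3}{4}) (k+2) / [(k+1) (k+1)] - poly over poly, x = \frac{2}{3} from leading terms; C = -\frac{8}{3} at k = 0.

This is -\frac{8}{3} * 2F1(\frac{3}{4}, 2; 1; \frac{2}{3}) in reduced canonical form. Verdict: none - this 2F1 at x = \frac{2}{3} matches no listed pattern, and upper {\frac{3}{4}, 2} holds no stopper.


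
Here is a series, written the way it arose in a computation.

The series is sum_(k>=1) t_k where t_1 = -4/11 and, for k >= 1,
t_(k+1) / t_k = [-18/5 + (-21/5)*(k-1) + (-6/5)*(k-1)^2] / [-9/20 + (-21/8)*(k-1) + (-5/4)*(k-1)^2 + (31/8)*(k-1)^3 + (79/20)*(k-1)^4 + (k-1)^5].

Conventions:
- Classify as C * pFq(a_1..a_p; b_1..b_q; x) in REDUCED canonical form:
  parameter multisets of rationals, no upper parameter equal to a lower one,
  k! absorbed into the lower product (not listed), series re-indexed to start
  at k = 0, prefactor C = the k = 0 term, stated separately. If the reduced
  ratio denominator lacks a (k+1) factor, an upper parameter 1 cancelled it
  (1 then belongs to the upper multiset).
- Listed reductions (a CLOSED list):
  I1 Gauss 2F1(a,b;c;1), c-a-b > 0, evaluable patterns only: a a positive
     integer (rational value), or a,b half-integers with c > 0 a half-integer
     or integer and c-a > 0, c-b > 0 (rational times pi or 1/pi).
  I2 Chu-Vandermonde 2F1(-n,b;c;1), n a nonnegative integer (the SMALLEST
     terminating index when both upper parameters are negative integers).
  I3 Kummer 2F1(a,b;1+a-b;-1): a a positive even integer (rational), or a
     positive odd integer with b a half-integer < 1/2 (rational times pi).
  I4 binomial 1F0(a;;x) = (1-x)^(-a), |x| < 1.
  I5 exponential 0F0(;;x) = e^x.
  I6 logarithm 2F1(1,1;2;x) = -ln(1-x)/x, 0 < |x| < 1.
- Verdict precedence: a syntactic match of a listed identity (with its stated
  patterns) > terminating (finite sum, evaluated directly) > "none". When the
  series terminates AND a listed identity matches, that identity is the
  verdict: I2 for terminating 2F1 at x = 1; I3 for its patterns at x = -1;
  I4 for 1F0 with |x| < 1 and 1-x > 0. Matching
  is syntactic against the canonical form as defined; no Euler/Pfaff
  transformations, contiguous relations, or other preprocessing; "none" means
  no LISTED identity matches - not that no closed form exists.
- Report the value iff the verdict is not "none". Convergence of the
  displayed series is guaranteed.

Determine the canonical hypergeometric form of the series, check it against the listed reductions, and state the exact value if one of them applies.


Canonical form: C = -4/11 times 0F2 with upper {-}, lower {-3/4, 1/5}, x = -6/5. Verdict: none (x = -6/5): each listed identity misses the multisets {-} ; {-3/4, 1/5}.

First insight: x = (-6/5) and the parameter 2 appears in both the upper and lower lists and cancels (alongside the other common factor).
Step ratio: r(k) = (-6/5) * 1 / [(k-3/4) (k+1/5) (k+1)] - rational; roots negated = parameters, x = (-6/5), C = -4/11.


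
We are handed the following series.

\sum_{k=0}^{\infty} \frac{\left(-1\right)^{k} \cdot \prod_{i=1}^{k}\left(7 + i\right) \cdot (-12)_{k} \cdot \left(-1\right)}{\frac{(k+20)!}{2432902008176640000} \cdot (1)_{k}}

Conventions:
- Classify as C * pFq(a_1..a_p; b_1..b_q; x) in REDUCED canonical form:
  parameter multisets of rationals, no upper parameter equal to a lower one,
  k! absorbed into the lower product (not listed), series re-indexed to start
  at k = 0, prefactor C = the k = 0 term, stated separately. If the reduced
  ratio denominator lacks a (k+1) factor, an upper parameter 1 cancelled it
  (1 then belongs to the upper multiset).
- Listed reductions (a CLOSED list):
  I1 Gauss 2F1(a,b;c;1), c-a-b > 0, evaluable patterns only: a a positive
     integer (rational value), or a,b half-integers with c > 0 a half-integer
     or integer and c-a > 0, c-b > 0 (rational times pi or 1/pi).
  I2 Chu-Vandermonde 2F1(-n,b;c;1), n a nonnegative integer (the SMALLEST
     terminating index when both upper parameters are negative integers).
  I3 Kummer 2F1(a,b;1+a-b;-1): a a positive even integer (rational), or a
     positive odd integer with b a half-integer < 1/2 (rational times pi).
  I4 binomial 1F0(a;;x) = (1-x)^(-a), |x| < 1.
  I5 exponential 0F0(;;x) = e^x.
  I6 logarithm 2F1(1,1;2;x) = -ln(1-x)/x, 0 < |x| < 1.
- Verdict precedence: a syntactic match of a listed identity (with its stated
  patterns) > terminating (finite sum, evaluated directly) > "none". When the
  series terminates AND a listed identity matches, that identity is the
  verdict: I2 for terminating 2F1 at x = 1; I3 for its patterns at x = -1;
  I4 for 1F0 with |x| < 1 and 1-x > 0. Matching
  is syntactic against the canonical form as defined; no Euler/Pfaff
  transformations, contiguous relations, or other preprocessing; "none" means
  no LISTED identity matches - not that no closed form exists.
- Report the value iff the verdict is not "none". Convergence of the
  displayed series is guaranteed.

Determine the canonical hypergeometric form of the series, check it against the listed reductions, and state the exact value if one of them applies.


The tell: from the first term -1: (1)_k (C = -1) is k! itself.
Term ratio: r(k) = -1 * (k-12) (k+8) / [(k+21) (k+1)] - poly over poly, x = -1 from leading terms; C = -1 at k = 0.

With C = -1: the canonical form is 2F1(-12, 8; 21; -1). Verdict: the Kummer evaluation I3 applies (x = -1; c = 21 equals 1+a-b for upper {-12, 8}: listed pattern). Exact value: -\frac{969}{14}.
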